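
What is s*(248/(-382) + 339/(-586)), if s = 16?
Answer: -1099304/55963 ≈ -19.643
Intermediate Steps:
s*(248/(-382) + 339/(-586)) = 16*(248/(-382) + 339/(-586)) = 16*(248*(-1/382) + 339*(-1/586)) = 16*(-124/191 - 339/586) = 16*(-137413/111926) = -1099304/55963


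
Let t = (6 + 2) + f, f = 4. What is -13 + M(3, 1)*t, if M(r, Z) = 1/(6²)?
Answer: -38/3 ≈ -12.667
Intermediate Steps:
M(r, Z) = 1/36
t = 12 (t = (6 + 2) + 4 = 8 + 4 = 12)
-13 + M(3, 1)*t = -13 + (1/36)*12 = -13 + ⅓ = -38/3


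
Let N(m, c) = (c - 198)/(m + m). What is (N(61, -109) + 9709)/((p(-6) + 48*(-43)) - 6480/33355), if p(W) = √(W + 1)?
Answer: -10878129041412864/2313360732459421 - 52699153272031*I*√5/23133607324594210 ≈ -4.7023 - 0.0050938*I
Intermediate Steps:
N(m, c) = (-198 + c)/(2*m) (N(m, c) = (-198 + c)/((2*m)) = (-198 + c)*(1/(2*m)) = (-198 + c)/(2*m))
p(W) = √(1 + W)
(N(61, -109) + 9709)/((p(-6) + 48*(-43)) - 6480/33355) = ((½)*(-198 - 109)/61 + 9709)/((√(1 - 6) + 48*(-43)) - 6480/33355) = ((½)*(1/61)*(-307) + 9709)/((√(-5) - 2064) - 6480*1/33355) = (-307/122 + 9709)/((I*√5 - 2064) - 1296/6671) = 1184191/(122*((-2064 + I*√5) - 1296/6671)) = 1184191/(122*(-13770240/6671 + I*√5))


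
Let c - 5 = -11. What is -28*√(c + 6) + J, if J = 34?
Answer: 34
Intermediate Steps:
c = -6 (c = 5 - 11 = -6)
-28*√(c + 6) + J = -28*√(-6 + 6) + 34 = -28*√0 + 34 = -28*0 + 34 = 0 + 34 = 34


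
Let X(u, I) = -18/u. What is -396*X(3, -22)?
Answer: 2376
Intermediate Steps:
-396*X(3, -22) = -(-7128)/3 = -396*(-6) = 2376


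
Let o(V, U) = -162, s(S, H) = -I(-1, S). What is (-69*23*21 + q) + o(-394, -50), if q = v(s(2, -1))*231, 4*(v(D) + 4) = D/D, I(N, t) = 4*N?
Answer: -137421/4 ≈ -34355.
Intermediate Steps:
s(S, H) = 4 (s(S, H) = -4*(-1) = -1*(-4) = 4)
v(D) = -15/4 (v(D) = -4 + (D/D)/4 = -4 + (1/4)*1 = -4 + 1/4 = -15/4)
q = -3465/4 (q = -15/4*231 = -3465/4 ≈ -866.25)
(-69*23*21 + q) + o(-394, -50) = (-69*23*21 - 3465/4) - 162 = (-1587*21 - 3465/4) - 162 = (-33327 - 3465/4) - 162 = -136773/4 - 162 = -137421/4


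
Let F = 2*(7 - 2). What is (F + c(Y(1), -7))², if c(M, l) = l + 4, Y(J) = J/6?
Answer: 49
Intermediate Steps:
Y(J) = J/6 (Y(J) = J*(⅙) = J/6)
c(M, l) = 4 + l
F = 10 (F = 2*5 = 10)
(F + c(Y(1), -7))² = (10 + (4 - 7))² = (10 - 3)² = 7² = 49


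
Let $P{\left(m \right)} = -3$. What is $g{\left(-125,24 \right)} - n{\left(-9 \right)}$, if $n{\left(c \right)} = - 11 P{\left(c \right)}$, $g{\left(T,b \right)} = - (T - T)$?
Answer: $-33$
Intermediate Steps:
$g{\left(T,b \right)} = 0$ ($g{\left(T,b \right)} = \left(-1\right) 0 = 0$)
$n{\left(c \right)} = 33$ ($n{\left(c \right)} = \left(-11\right) \left(-3\right) = 33$)
$g{\left(-125,24 \right)} - n{\left(-9 \right)} = 0 - 33 = -33$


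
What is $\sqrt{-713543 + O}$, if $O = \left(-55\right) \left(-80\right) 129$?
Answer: $i \sqrt{145943} \approx 382.02 i$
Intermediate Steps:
$O = 567600$ ($O = 4400 \cdot 129 = 567600$)
$\sqrt{-713543 + O} = \sqrt{-713543 + 567600} = \sqrt{-145943} = i \sqrt{145943}$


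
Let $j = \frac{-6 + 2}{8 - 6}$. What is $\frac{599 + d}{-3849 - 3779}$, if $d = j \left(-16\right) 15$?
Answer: $- \frac{1079}{7628} \approx -0.14145$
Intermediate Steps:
$j = -2$ ($j = - \frac{4}{2} = \left(-4\right) \frac{1}{2} = -2$)
$d = 480$ ($d = \left(-2\right) \left(-16\right) 15 = 32 \cdot 15 = 480$)
$\frac{599 + d}{-3849 - 3779} = \frac{599 + 480}{-3849 - 3779} = \frac{1079}{-7628} = 1079 \left(- \frac{1}{7628}\right) = - \frac{1079}{7628}$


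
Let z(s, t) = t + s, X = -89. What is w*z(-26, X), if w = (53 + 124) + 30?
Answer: -23805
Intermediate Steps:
z(s, t) = s + t
w = 207 (w = 177 + 30 = 207)
w*z(-26, X) = 207*(-26 - 89) = 207*(-115) = -23805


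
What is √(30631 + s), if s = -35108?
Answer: 11*I*√37 ≈ 66.91*I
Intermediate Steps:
√(30631 + s) = √(30631 - 35108) = √(-4477) = 11*I*√37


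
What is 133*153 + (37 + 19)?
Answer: 20405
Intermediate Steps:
133*153 + (37 + 19) = 20349 + 56 = 20405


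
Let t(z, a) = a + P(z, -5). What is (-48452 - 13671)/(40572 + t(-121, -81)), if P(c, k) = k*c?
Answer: -62123/41096 ≈ -1.5117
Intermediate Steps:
P(c, k) = c*k
t(z, a) = a - 5*z (t(z, a) = a + z*(-5) = a - 5*z)
(-48452 - 13671)/(40572 + t(-121, -81)) = (-48452 - 13671)/(40572 + (-81 - 5*(-121))) = -62123/(40572 + (-81 + 605)) = -62123/(40572 + 524) = -62123/41096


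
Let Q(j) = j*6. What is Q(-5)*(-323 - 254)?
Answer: 17310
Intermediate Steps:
Q(j) = 6*j
Q(-5)*(-323 - 254) = (6*(-5))*(-323 - 254) = -30*(-577) = 17310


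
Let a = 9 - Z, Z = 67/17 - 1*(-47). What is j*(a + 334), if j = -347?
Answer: -1722855/17 ≈ -1.0134e+5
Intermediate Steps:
Z = 866/17 (Z = 67*(1/17) + 47 = 67/17 + 47 = 866/17 ≈ 50.941)
a = -713/17 (a = 9 - 1*866/17 = 9 - 866/17 = -713/17 ≈ -41.941)
j*(a + 334) = -347*(-713/17 + 334) = -347*4965/17 = -1722855/17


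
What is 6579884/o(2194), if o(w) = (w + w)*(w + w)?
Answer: 1644971/4813636 ≈ 0.34173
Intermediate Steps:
o(w) = 4*w² (o(w) = (2*w)*(2*w) = 4*w²)
6579884/o(2194) = 6579884/((4*2194²)) = 6579884/((4*4813636)) = 6579884/19254544 = 6579884*(1/19254544) = 1644971/4813636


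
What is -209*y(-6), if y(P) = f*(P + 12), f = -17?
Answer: 21318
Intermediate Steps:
y(P) = -204 - 17*P (y(P) = -17*(P + 12) = -17*(12 + P) = -204 - 17*P)
-209*y(-6) = -209*(-204 - 17*(-6)) = -209*(-204 + 102) = -209*(-102) = 21318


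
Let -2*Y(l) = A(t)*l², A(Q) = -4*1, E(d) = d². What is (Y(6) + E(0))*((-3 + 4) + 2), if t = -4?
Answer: 216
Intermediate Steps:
A(Q) = -4
Y(l) = 2*l² (Y(l) = -(-2)*l² = 2*l²)
(Y(6) + E(0))*((-3 + 4) + 2) = (2*6² + 0²)*((-3 + 4) + 2) = (2*36 + 0)*(1 + 2) = (72 + 0)*3 = 72*3 = 216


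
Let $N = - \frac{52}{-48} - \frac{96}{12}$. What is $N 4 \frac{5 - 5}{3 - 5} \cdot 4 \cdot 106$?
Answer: $0$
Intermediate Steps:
$N = - \frac{83}{12}$ ($N = \left(-52\right) \left(- \frac{1}{48}\right) - 8 = \frac{13}{12} - 8 = - \frac{83}{12} \approx -6.9167$)
$N 4 \frac{5 - 5}{3 - 5} \cdot 4 \cdot 106 = - \frac{83 \cdot 4 \frac{5 - 5}{3 - 5} \cdot 4}{12} \cdot 106 = - \frac{83 \cdot 4 \frac{0}{-2} \cdot 4}{12} \cdot 106 = - \frac{83 \cdot 4 \cdot 0 \left(- \frac{1}{2}\right) 4}{12} \cdot 106 = - \frac{83 \cdot 4 \cdot 0 \cdot 4}{12} \cdot 106 = - \frac{83 \cdot 0 \cdot 4}{12} \cdot 106 = \left(- \frac{83}{12}\right) 0 \cdot 106 = 0 \cdot 106 = 0$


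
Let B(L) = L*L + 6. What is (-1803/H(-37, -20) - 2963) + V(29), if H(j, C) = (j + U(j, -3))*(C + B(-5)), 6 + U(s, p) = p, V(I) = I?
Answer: -1482801/506 ≈ -2930.4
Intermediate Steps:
U(s, p) = -6 + p
B(L) = 6 + L**2 (B(L) = L**2 + 6 = 6 + L**2)
H(j, C) = (-9 + j)*(31 + C) (H(j, C) = (j + (-6 - 3))*(C + (6 + (-5)**2)) = (j - 9)*(C + (6 + 25)) = (-9 + j)*(C + 31) = (-9 + j)*(31 + C))
(-1803/H(-37, -20) - 2963) + V(29) = (-1803/(-279 - 9*(-20) + 31*(-37) - 20*(-37)) - 2963) + 29 = (-1803/(-279 + 180 - 1147 + 740) - 2963) + 29 = (-1803/(-506) - 2963) + 29 = (-1803*(-1/506) - 2963) + 29 = (1803/506 - 2963) + 29 = -1497475/506 + 29 = -1482801/506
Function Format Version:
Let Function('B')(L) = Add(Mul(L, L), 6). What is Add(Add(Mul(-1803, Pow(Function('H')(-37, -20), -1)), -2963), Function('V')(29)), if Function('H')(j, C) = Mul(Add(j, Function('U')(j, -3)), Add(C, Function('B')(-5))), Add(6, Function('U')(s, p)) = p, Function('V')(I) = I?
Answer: Rational(-1482801, 506) ≈ -2930.4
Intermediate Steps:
Function('U')(s, p) = Add(-6, p)
Function('B')(L) = Add(6, Pow(L, 2)) (Function('B')(L) = Add(Pow(L, 2), 6) = Add(6, Pow(L, 2)))
Function('H')(j, C) = Mul(Add(-9, j), Add(31, C)) (Function('H')(j, C) = Mul(Add(j, Add(-6, -3)), Add(C, Add(6, Pow(-5, 2)))) = Mul(Add(j, -9), Add(C, Add(6, 25))) = Mul(Add(-9, j), Add(C, 31)) = Mul(Add(-9, j), Add(31, C)))
Add(Add(Mul(-1803, Pow(Function('H')(-37, -20), -1)), -2963), Function('V')(29)) = Add(Add(Mul(-1803, Pow(Add(-279, Mul(-9, -20), Mul(31, -37), Mul(-20, -37)), -1)), -2963), 29) = Add(Add(Mul(-1803, Pow(Add(-279, 180, -1147, 740), -1)), -2963), 29) = Add(Add(Mul(-1803, Pow(-506, -1)), -2963), 29) = Add(Add(Mul(-1803, Rational(-1, 506)), -2963), 29) = Add(Add(Rational(1803, 506), -2963), 29) = Add(Rational(-1497475, 506), 29) = Rational(-1482801, 506)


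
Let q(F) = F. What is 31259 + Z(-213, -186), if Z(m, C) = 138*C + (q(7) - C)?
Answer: 5784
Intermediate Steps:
Z(m, C) = 7 + 137*C (Z(m, C) = 138*C + (7 - C) = 7 + 137*C)
31259 + Z(-213, -186) = 31259 + (7 + 137*(-186)) = 31259 + (7 - 25482) = 31259 - 25475 = 5784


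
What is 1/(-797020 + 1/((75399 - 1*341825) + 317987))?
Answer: -51561/41095148219 ≈ -1.2547e-6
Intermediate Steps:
1/(-797020 + 1/((75399 - 1*341825) + 317987)) = 1/(-797020 + 1/((75399 - 341825) + 317987)) = 1/(-797020 + 1/(-266426 + 317987)) = 1/(-797020 + 1/51561) = 1/(-41095148219/51561) = -51561/41095148219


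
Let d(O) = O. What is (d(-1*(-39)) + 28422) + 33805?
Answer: 62266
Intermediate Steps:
(d(-1*(-39)) + 28422) + 33805 = (-1*(-39) + 28422) + 33805 = (39 + 28422) + 33805 = 28461 + 33805 = 62266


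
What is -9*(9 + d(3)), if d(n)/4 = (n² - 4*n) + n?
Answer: -81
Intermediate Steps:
d(n) = -12*n + 4*n² (d(n) = 4*((n² - 4*n) + n) = 4*(n² - 3*n) = -12*n + 4*n²)
-9*(9 + d(3)) = -9*(9 + 4*3*(-3 + 3)) = -9*(9 + 4*3*0) = -9*(9 + 0) = -9*9 = -81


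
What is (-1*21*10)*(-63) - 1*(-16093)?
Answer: 29323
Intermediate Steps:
(-1*21*10)*(-63) - 1*(-16093) = -21*10*(-63) + 16093 = -210*(-63) + 16093 = 13230 + 16093 = 29323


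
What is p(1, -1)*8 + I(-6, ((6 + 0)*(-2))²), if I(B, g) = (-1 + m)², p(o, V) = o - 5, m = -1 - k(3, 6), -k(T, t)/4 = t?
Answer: 452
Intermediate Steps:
k(T, t) = -4*t
m = 23 (m = -1 - (-4)*6 = -1 - 1*(-24) = -1 + 24 = 23)
p(o, V) = -5 + o
I(B, g) = 484 (I(B, g) = (-1 + 23)² = 22² = 484)
p(1, -1)*8 + I(-6, ((6 + 0)*(-2))²) = (-5 + 1)*8 + 484 = -4*8 + 484 = -32 + 484 = 452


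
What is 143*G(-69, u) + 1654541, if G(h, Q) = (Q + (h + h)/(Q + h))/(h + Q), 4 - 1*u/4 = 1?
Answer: 1791828721/1083 ≈ 1.6545e+6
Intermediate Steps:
u = 12 (u = 16 - 4*1 = 16 - 4 = 12)
G(h, Q) = (Q + 2*h/(Q + h))/(Q + h) (G(h, Q) = (Q + (2*h)/(Q + h))/(Q + h) = (Q + 2*h/(Q + h))/(Q + h))
143*G(-69, u) + 1654541 = 143*((12**2 + 2*(-69) + 12*(-69))/(12 - 69)**2) + 1654541 = 143*((144 - 138 - 828)/(-57)**2) + 1654541 = 143*((1/3249)*(-822)) + 1654541 = 143*(-274/1083) + 1654541 = -39182/1083 + 1654541 = 1791828721/1083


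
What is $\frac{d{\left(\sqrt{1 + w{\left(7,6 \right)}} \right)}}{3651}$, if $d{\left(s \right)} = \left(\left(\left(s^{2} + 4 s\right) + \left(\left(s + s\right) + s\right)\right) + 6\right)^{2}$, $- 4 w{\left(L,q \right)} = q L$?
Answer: $\frac{49 \left(1 - i \sqrt{38}\right)^{2}}{14604} \approx -0.12414 - 0.041366 i$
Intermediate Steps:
$w{\left(L,q \right)} = - \frac{L q}{4}$ ($w{\left(L,q \right)} = - \frac{q L}{4} = - \frac{L q}{4}$)
$d{\left(s \right)} = \left(6 + s^{2} + 7 s\right)^{2}$ ($d{\left(s \right)} = \left(\left(\left(s^{2} + 4 s\right) + \left(2 s + s\right)\right) + 6\right)^{2} = \left(\left(\left(s^{2} + 4 s\right) + 3 s\right) + 6\right)^{2} = \left(\left(s^{2} + 7 s\right) + 6\right)^{2} = \left(6 + s^{2} + 7 s\right)^{2}$)
$\frac{d{\left(\sqrt{1 + w{\left(7,6 \right)}} \right)}}{3651} = \frac{\left(6 + \left(\sqrt{1 - \frac{7}{4} \cdot 6}\right)^{2} + 7 \sqrt{1 - \frac{7}{4} \cdot 6}\right)^{2}}{3651} = \left(6 + \left(\sqrt{1 - \frac{21}{2}}\right)^{2} + 7 \sqrt{1 - \frac{21}{2}}\right)^{2} \cdot \frac{1}{3651} = \left(6 + \left(\sqrt{- \frac{19}{2}}\right)^{2} + 7 \sqrt{- \frac{19}{2}}\right)^{2} \cdot \frac{1}{3651} = \left(6 + \left(\frac{i \sqrt{38}}{2}\right)^{2} + 7 \frac{i \sqrt{38}}{2}\right)^{2} \cdot \frac{1}{3651} = \left(6 - \frac{19}{2} + \frac{7 i \sqrt{38}}{2}\right)^{2} \cdot \frac{1}{3651} = \left(- \frac{7}{2} + \frac{7 i \sqrt{38}}{2}\right)^{2} \cdot \frac{1}{3651} = \frac{\left(- \frac{7}{2} + \frac{7 i \sqrt{38}}{2}\right)^{2}}{3651}$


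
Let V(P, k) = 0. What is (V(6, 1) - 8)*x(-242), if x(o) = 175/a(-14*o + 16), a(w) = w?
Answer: -350/851 ≈ -0.41128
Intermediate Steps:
x(o) = 175/(16 - 14*o) (x(o) = 175/(-14*o + 16) = 175/(16 - 14*o))
(V(6, 1) - 8)*x(-242) = (0 - 8)*(-175/(-16 + 14*(-242))) = -(-1400)/(-16 - 3388) = -(-1400)/(-3404) = -(-1400)*(-1)/3404 = -8*175/3404 = -350/851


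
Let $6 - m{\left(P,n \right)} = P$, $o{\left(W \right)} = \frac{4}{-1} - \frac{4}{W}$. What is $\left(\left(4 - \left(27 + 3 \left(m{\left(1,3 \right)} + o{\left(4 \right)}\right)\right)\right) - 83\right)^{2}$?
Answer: $11236$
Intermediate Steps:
$o{\left(W \right)} = -4 - \frac{4}{W}$ ($o{\left(W \right)} = 4 \left(-1\right) - \frac{4}{W} = -4 - \frac{4}{W}$)
$m{\left(P,n \right)} = 6 - P$
$\left(\left(4 - \left(27 + 3 \left(m{\left(1,3 \right)} + o{\left(4 \right)}\right)\right)\right) - 83\right)^{2} = \left(\left(4 - \left(27 + 3 \left(\left(6 - 1\right) - \left(4 + \frac{4}{4}\right)\right)\right)\right) - 83\right)^{2} = \left(\left(4 - \left(27 + 3 \left(\left(6 - 1\right) - 5\right)\right)\right) - 83\right)^{2} = \left(\left(4 - \left(27 + 3 \left(5 - 5\right)\right)\right) - 83\right)^{2} = \left(\left(4 - 27\right) - 83\right)^{2} = \left(-23 - 83\right)^{2} = \left(-106\right)^{2} = 11236$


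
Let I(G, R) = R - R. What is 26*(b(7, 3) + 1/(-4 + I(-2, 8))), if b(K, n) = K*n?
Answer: 1079/2 ≈ 539.50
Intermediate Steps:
I(G, R) = 0
26*(b(7, 3) + 1/(-4 + I(-2, 8))) = 26*(7*3 + 1/(-4 + 0)) = 26*(21 + 1/(-4)) = 26*(21 - ¼) = 26*(83/4) = 1079/2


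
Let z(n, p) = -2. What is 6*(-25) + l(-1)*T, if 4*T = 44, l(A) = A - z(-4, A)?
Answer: -139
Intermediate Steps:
l(A) = 2 + A (l(A) = A - 1*(-2) = A + 2 = 2 + A)
T = 11 (T = (¼)*44 = 11)
6*(-25) + l(-1)*T = 6*(-25) + (2 - 1)*11 = -150 + 1*11 = -150 + 11 = -139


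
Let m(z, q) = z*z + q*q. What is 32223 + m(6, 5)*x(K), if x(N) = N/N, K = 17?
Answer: 32284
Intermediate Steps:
m(z, q) = q² + z² (m(z, q) = z² + q² = q² + z²)
x(N) = 1
32223 + m(6, 5)*x(K) = 32223 + (5² + 6²)*1 = 32223 + (25 + 36)*1 = 32223 + 61*1 = 32223 + 61 = 32284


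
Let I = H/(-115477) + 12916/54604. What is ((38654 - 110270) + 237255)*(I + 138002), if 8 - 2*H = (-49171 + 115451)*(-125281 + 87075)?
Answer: 33170752807616887677/1576376527 ≈ 2.1042e+10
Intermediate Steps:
H = 1266146844 (H = 4 - (-49171 + 115451)*(-125281 + 87075)/2 = 4 - 33140*(-38206) = 4 - 1/2*(-2532293680) = 4 + 1266146840 = 1266146844)
I = -17283797692211/1576376527 (I = 1266146844/(-115477) + 12916/54604 = 1266146844*(-1/115477) + 12916*(1/54604) = -1266146844/115477 + 3229/13651 = -17283797692211/1576376527 ≈ -10964.)
((38654 - 110270) + 237255)*(I + 138002) = ((38654 - 110270) + 237255)*(-17283797692211/1576376527 + 138002) = (-71616 + 237255)*(200259315786843/1576376527) = 165639*(200259315786843/1576376527) = 33170752807616887677/1576376527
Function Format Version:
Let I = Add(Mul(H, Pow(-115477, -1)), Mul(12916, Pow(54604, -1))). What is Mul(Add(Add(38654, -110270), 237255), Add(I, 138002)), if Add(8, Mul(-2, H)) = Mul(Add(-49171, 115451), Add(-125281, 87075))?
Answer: Rational(33170752807616887677, 1576376527) ≈ 2.1042e+10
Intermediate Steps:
H = 1266146844 (H = Add(4, Mul(Rational(-1, 2), Mul(Add(-49171, 115451), Add(-125281, 87075)))) = Add(4, Mul(Rational(-1, 2), Mul(66280, -38206))) = Add(4, Mul(Rational(-1, 2), -2532293680)) = Add(4, 1266146840) = 1266146844)
I = Rational(-17283797692211, 1576376527) (I = Add(Mul(1266146844, Pow(-115477, -1)), Mul(12916, Pow(54604, -1))) = Add(Mul(1266146844, Rational(-1, 115477)), Mul(12916, Rational(1, 54604))) = Add(Rational(-1266146844, 115477), Rational(3229, 13651)) = Rational(-17283797692211, 1576376527) ≈ -10964.)
Mul(Add(Add(38654, -110270), 237255), Add(I, 138002)) = Mul(Add(Add(38654, -110270), 237255), Add(Rational(-17283797692211, 1576376527), 138002)) = Mul(Add(-71616, 237255), Rational(200259315786843, 1576376527)) = Mul(165639, Rational(200259315786843, 1576376527)) = Rational(33170752807616887677, 1576376527)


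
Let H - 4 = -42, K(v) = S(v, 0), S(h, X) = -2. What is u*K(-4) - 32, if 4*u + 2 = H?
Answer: -12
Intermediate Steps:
K(v) = -2
H = -38 (H = 4 - 42 = -38)
u = -10 (u = -½ + (¼)*(-38) = -½ - 19/2 = -10)
u*K(-4) - 32 = -10*(-2) - 32 = 20 - 32 = -12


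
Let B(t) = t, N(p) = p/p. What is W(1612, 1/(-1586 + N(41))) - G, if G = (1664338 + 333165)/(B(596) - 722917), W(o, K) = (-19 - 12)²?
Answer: 696147984/722321 ≈ 963.77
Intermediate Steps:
N(p) = 1
W(o, K) = 961 (W(o, K) = (-31)² = 961)
G = -1997503/722321 (G = (1664338 + 333165)/(596 - 722917) = 1997503/(-722321) = 1997503*(-1/722321) = -1997503/722321 ≈ -2.7654)
W(1612, 1/(-1586 + N(41))) - G = 961 - 1*(-1997503/722321) = 961 + 1997503/722321 = 696147984/722321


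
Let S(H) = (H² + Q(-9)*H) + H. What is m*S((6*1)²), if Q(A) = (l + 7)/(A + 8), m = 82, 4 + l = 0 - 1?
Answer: 103320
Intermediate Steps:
l = -5 (l = -4 + (0 - 1) = -4 - 1 = -5)
Q(A) = 2/(8 + A) (Q(A) = (-5 + 7)/(A + 8) = 2/(8 + A))
S(H) = H² - H (S(H) = (H² + (2/(8 - 9))*H) + H = (H² + (2/(-1))*H) + H = (H² + (2*(-1))*H) + H = (H² - 2*H) + H = H² - H)
m*S((6*1)²) = 82*((6*1)²*(-1 + (6*1)²)) = 82*(6²*(-1 + 6²)) = 82*(36*(-1 + 36)) = 82*(36*35) = 82*1260 = 103320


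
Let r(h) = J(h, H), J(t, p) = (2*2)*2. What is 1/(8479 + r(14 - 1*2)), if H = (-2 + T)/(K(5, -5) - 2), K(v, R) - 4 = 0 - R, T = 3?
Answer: 1/8487 ≈ 0.00011783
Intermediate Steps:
K(v, R) = 4 - R (K(v, R) = 4 + (0 - R) = 4 - R)
H = ⅐ (H = (-2 + 3)/((4 - 1*(-5)) - 2) = 1/((4 + 5) - 2) = 1/(9 - 2) = 1/7 = 1*(⅐) = ⅐ ≈ 0.14286)
J(t, p) = 8 (J(t, p) = 4*2 = 8)
r(h) = 8
1/(8479 + r(14 - 1*2)) = 1/(8479 + 8) = 1/8487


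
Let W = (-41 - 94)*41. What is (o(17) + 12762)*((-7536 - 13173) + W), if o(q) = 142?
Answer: -338652576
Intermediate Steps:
W = -5535 (W = -135*41 = -5535)
(o(17) + 12762)*((-7536 - 13173) + W) = (142 + 12762)*((-7536 - 13173) - 5535) = 12904*(-20709 - 5535) = 12904*(-26244) = -338652576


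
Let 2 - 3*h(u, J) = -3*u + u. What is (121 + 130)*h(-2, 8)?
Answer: -502/3 ≈ -167.33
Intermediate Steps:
h(u, J) = ⅔ + 2*u/3 (h(u, J) = ⅔ - (-3*u + u)/3 = ⅔ - (-2)*u/3 = ⅔ + 2*u/3)
(121 + 130)*h(-2, 8) = (121 + 130)*(⅔ + (⅔)*(-2)) = 251*(⅔ - 4/3) = 251*(-⅔) = -502/3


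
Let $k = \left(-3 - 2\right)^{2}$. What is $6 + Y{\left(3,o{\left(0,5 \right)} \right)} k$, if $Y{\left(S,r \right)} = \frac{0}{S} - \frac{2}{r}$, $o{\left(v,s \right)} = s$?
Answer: $-4$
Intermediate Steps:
$Y{\left(S,r \right)} = - \frac{2}{r}$ ($Y{\left(S,r \right)} = 0 - \frac{2}{r} = - \frac{2}{r}$)
$k = 25$ ($k = \left(-5\right)^{2} = 25$)
$6 + Y{\left(3,o{\left(0,5 \right)} \right)} k = 6 + - \frac{2}{5} \cdot 25 = 6 + \left(-2\right) \frac{1}{5} \cdot 25 = 6 - 10 = -4$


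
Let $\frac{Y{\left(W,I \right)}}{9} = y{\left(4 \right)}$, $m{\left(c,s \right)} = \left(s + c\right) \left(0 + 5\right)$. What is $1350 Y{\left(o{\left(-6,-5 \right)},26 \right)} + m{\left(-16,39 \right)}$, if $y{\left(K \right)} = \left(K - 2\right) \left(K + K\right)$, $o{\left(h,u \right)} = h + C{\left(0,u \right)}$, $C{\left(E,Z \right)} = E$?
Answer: $194515$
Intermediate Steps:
$m{\left(c,s \right)} = 5 c + 5 s$ ($m{\left(c,s \right)} = \left(c + s\right) 5 = 5 c + 5 s$)
$o{\left(h,u \right)} = h$ ($o{\left(h,u \right)} = h + 0 = h$)
$y{\left(K \right)} = 2 K \left(-2 + K\right)$ ($y{\left(K \right)} = \left(-2 + K\right) 2 K = 2 K \left(-2 + K\right)$)
$Y{\left(W,I \right)} = 144$ ($Y{\left(W,I \right)} = 9 \cdot 2 \cdot 4 \left(-2 + 4\right) = 9 \cdot 2 \cdot 4 \cdot 2 = 9 \cdot 16 = 144$)
$1350 Y{\left(o{\left(-6,-5 \right)},26 \right)} + m{\left(-16,39 \right)} = 1350 \cdot 144 + \left(5 \left(-16\right) + 5 \cdot 39\right) = 194400 + \left(-80 + 195\right) = 194400 + 115 = 194515$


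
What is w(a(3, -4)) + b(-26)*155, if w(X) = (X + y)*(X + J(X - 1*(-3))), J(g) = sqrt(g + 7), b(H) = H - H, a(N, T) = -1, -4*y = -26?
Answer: 11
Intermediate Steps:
y = 13/2 (y = -1/4*(-26) = 13/2 ≈ 6.5000)
b(H) = 0
J(g) = sqrt(7 + g)
w(X) = (13/2 + X)*(X + sqrt(10 + X)) (w(X) = (X + 13/2)*(X + sqrt(7 + (X - 1*(-3)))) = (13/2 + X)*(X + sqrt(7 + (X + 3))) = (13/2 + X)*(X + sqrt(7 + (3 + X))) = (13/2 + X)*(X + sqrt(10 + X)))
w(a(3, -4)) + b(-26)*155 = ((-1)**2 + (13/2)*(-1) + 13*sqrt(10 - 1)/2 - sqrt(10 - 1)) + 0*155 = (1 - 13/2 + 13*sqrt(9)/2 - sqrt(9)) + 0 = (1 - 13/2 + (13/2)*3 - 1*3) + 0 = (1 - 13/2 + 39/2 - 3) + 0 = 11 + 0 = 11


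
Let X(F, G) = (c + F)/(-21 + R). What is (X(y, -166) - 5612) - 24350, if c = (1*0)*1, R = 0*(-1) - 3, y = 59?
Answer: -719147/24 ≈ -29964.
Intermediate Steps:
R = -3 (R = 0 - 3 = -3)
c = 0 (c = 0*1 = 0)
X(F, G) = -F/24 (X(F, G) = (0 + F)/(-21 - 3) = F/(-24) = F*(-1/24) = -F/24)
(X(y, -166) - 5612) - 24350 = (-1/24*59 - 5612) - 24350 = (-59/24 - 5612) - 24350 = -134747/24 - 24350 = -719147/24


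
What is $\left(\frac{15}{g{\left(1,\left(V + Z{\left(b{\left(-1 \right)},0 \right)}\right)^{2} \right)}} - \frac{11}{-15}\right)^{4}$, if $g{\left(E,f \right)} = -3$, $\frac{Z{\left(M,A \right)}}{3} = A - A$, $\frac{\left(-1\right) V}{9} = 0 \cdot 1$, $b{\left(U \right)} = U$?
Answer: $\frac{16777216}{50625} \approx 331.4$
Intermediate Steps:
$V = 0$ ($V = - 9 \cdot 0 \cdot 1 = \left(-9\right) 0 = 0$)
$Z{\left(M,A \right)} = 0$ ($Z{\left(M,A \right)} = 3 \left(A - A\right) = 3 \cdot 0 = 0$)
$\left(\frac{15}{g{\left(1,\left(V + Z{\left(b{\left(-1 \right)},0 \right)}\right)^{2} \right)}} - \frac{11}{-15}\right)^{4} = \left(\frac{15}{-3} - \frac{11}{-15}\right)^{4} = \left(15 \left(- \frac{1}{3}\right) - - \frac{11}{15}\right)^{4} = \left(-5 + \frac{11}{15}\right)^{4} = \left(- \frac{64}{15}\right)^{4} = \frac{16777216}{50625}$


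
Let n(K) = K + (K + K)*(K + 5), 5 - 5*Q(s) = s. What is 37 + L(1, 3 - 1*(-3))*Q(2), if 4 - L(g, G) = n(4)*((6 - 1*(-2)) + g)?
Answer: -371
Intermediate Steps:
Q(s) = 1 - s/5
n(K) = K + 2*K*(5 + K) (n(K) = K + (2*K)*(5 + K) = K + 2*K*(5 + K))
L(g, G) = -604 - 76*g (L(g, G) = 4 - 4*(11 + 2*4)*((6 - 1*(-2)) + g) = 4 - 4*(11 + 8)*((6 + 2) + g) = 4 - 4*19*(8 + g) = 4 - 76*(8 + g) = 4 - (608 + 76*g) = 4 + (-608 - 76*g) = -604 - 76*g)
37 + L(1, 3 - 1*(-3))*Q(2) = 37 + (-604 - 76*1)*(1 - ⅕*2) = 37 + (-604 - 76)*(1 - ⅖) = 37 - 680*⅗ = 37 - 408 = -371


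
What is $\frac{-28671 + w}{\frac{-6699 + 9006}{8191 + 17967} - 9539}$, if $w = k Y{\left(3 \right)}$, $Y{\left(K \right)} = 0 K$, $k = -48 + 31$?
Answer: $\frac{749976018}{249518855} \approx 3.0057$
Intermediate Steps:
$k = -17$
$Y{\left(K \right)} = 0$
$w = 0$ ($w = \left(-17\right) 0 = 0$)
$\frac{-28671 + w}{\frac{-6699 + 9006}{8191 + 17967} - 9539} = \frac{-28671 + 0}{\frac{-6699 + 9006}{8191 + 17967} - 9539} = - \frac{28671}{\frac{2307}{26158} - 9539} = - \frac{28671}{- \frac{249518855}{26158}} = \left(-28671\right) \left(- \frac{26158}{249518855}\right) = \frac{749976018}{249518855}$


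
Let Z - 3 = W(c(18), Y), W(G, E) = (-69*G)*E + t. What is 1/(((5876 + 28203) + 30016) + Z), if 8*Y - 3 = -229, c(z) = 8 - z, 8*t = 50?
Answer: 4/178447 ≈ 2.2416e-5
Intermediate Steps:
t = 25/4 (t = (1/8)*50 = 25/4 ≈ 6.2500)
Y = -113/4 (Y = 3/8 + (1/8)*(-229) = 3/8 - 229/8 = -113/4 ≈ -28.250)
W(G, E) = 25/4 - 69*E*G (W(G, E) = (-69*G)*E + 25/4 = -69*E*G + 25/4 = 25/4 - 69*E*G)
Z = -77933/4 (Z = 3 + (25/4 - 69*(-113/4)*(8 - 1*18)) = 3 + (25/4 - 69*(-113/4)*(8 - 18)) = 3 + (25/4 - 69*(-113/4)*(-10)) = 3 + (25/4 - 38985/2) = 3 - 77945/4 = -77933/4 ≈ -19483.)
1/(((5876 + 28203) + 30016) + Z) = 1/(((5876 + 28203) + 30016) - 77933/4) = 1/((34079 + 30016) - 77933/4) = 1/(64095 - 77933/4) = 1/(178447/4) = 4/178447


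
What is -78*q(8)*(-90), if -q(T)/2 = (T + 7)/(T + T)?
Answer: -26325/2 ≈ -13163.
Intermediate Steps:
q(T) = -(7 + T)/T (q(T) = -2*(T + 7)/(T + T) = -2*(7 + T)/(2*T) = -2*(7 + T)*1/(2*T) = -(7 + T)/T)
-78*q(8)*(-90) = -78*(-7 - 1*8)/8*(-90) = -39*(-7 - 8)/4*(-90) = -39*(-15)/4*(-90) = -78*(-15/8)*(-90) = (585/4)*(-90) = -26325/2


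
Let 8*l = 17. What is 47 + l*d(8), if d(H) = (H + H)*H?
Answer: 319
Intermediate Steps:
l = 17/8 (l = (⅛)*17 = 17/8 ≈ 2.1250)
d(H) = 2*H² (d(H) = (2*H)*H = 2*H²)
47 + l*d(8) = 47 + 17*(2*8²)/8 = 47 + 17*(2*64)/8 = 47 + (17/8)*128 = 47 + 272 = 319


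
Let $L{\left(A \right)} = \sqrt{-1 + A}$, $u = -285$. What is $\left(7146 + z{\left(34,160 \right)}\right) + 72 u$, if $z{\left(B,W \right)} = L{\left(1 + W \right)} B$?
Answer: $-13374 + 136 \sqrt{10} \approx -12944.0$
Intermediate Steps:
$z{\left(B,W \right)} = B \sqrt{W}$ ($z{\left(B,W \right)} = \sqrt{-1 + \left(1 + W\right)} B = \sqrt{W} B = B \sqrt{W}$)
$\left(7146 + z{\left(34,160 \right)}\right) + 72 u = \left(7146 + 34 \sqrt{160}\right) + 72 \left(-285\right) = \left(7146 + 34 \cdot 4 \sqrt{10}\right) - 20520 = \left(7146 + 136 \sqrt{10}\right) - 20520 = -13374 + 136 \sqrt{10}$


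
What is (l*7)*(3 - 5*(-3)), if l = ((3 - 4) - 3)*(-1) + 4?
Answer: 1008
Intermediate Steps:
l = 8 (l = (-1 - 3)*(-1) + 4 = -4*(-1) + 4 = 4 + 4 = 8)
(l*7)*(3 - 5*(-3)) = (8*7)*(3 - 5*(-3)) = 56*(3 + 15) = 56*18 = 1008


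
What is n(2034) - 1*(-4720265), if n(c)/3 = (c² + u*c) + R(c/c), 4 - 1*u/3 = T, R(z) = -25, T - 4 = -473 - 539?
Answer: 35657330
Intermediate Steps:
T = -1008 (T = 4 + (-473 - 539) = 4 - 1012 = -1008)
u = 3036 (u = 12 - 3*(-1008) = 12 + 3024 = 3036)
n(c) = -75 + 3*c² + 9108*c (n(c) = 3*((c² + 3036*c) - 25) = 3*(-25 + c² + 3036*c) = -75 + 3*c² + 9108*c)
n(2034) - 1*(-4720265) = (-75 + 3*2034² + 9108*2034) - 1*(-4720265) = (-75 + 3*4137156 + 18525672) + 4720265 = (-75 + 12411468 + 18525672) + 4720265 = 30937065 + 4720265 = 35657330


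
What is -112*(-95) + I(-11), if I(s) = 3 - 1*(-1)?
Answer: 10644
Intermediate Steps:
I(s) = 4 (I(s) = 3 + 1 = 4)
-112*(-95) + I(-11) = -112*(-95) + 4 = 10640 + 4 = 10644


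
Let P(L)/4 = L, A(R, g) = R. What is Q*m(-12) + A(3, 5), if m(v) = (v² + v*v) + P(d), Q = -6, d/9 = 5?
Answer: -2805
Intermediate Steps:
d = 45 (d = 9*5 = 45)
P(L) = 4*L
m(v) = 180 + 2*v² (m(v) = (v² + v*v) + 4*45 = (v² + v²) + 180 = 2*v² + 180 = 180 + 2*v²)
Q*m(-12) + A(3, 5) = -6*(180 + 2*(-12)²) + 3 = -6*(180 + 2*144) + 3 = -6*(180 + 288) + 3 = -6*468 + 3 = -2808 + 3 = -2805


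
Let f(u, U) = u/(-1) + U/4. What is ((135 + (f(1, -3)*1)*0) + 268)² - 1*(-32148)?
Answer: 194557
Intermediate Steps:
f(u, U) = -u + U/4 (f(u, U) = u*(-1) + U*(¼) = -u + U/4)
((135 + (f(1, -3)*1)*0) + 268)² - 1*(-32148) = ((135 + ((-1*1 + (¼)*(-3))*1)*0) + 268)² - 1*(-32148) = ((135 + ((-1 - ¾)*1)*0) + 268)² + 32148 = ((135 - 7/4*1*0) + 268)² + 32148 = ((135 - 7/4*0) + 268)² + 32148 = ((135 + 0) + 268)² + 32148 = (135 + 268)² + 32148 = 403² + 32148 = 162409 + 32148 = 194557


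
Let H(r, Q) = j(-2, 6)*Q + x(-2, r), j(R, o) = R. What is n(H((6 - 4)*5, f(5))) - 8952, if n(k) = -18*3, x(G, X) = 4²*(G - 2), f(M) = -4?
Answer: -9006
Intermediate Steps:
x(G, X) = -32 + 16*G (x(G, X) = 16*(-2 + G) = -32 + 16*G)
H(r, Q) = -64 - 2*Q (H(r, Q) = -2*Q + (-32 + 16*(-2)) = -2*Q + (-32 - 32) = -2*Q - 64 = -64 - 2*Q)
n(k) = -54
n(H((6 - 4)*5, f(5))) - 8952 = -54 - 8952 = -9006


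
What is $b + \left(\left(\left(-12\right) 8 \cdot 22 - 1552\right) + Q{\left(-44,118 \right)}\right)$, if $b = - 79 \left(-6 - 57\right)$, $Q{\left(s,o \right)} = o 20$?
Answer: $3673$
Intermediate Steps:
$Q{\left(s,o \right)} = 20 o$
$b = 4977$ ($b = \left(-79\right) \left(-63\right) = 4977$)
$b + \left(\left(\left(-12\right) 8 \cdot 22 - 1552\right) + Q{\left(-44,118 \right)}\right) = 4977 + \left(\left(\left(-12\right) 8 \cdot 22 - 1552\right) + 20 \cdot 118\right) = 4977 + \left(\left(\left(-96\right) 22 - 1552\right) + 2360\right) = 4977 + \left(\left(-2112 - 1552\right) + 2360\right) = 4977 + \left(-3664 + 2360\right) = 4977 - 1304 = 3673$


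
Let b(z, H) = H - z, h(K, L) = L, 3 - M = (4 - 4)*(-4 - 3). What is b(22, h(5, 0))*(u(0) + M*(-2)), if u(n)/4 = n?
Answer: 132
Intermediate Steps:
M = 3 (M = 3 - (4 - 4)*(-4 - 3) = 3 - 0*(-7) = 3 - 1*0 = 3 + 0 = 3)
u(n) = 4*n
b(22, h(5, 0))*(u(0) + M*(-2)) = (0 - 1*22)*(4*0 + 3*(-2)) = (0 - 22)*(0 - 6) = -22*(-6) = 132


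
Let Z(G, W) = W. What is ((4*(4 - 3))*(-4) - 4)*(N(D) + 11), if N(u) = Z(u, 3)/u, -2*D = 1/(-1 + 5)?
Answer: 260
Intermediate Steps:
D = -⅛ (D = -1/(2*(-1 + 5)) = -½/4 = -½*¼ = -⅛ ≈ -0.12500)
N(u) = 3/u
((4*(4 - 3))*(-4) - 4)*(N(D) + 11) = ((4*(4 - 3))*(-4) - 4)*(3/(-⅛) + 11) = ((4*1)*(-4) - 4)*(3*(-8) + 11) = (4*(-4) - 4)*(-24 + 11) = (-16 - 4)*(-13) = -20*(-13) = 260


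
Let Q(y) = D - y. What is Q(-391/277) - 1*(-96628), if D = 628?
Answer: 26940303/277 ≈ 97257.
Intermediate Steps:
Q(y) = 628 - y
Q(-391/277) - 1*(-96628) = (628 - (-391)/277) - 1*(-96628) = (628 - (-391)/277) + 96628 = (628 - 1*(-391/277)) + 96628 = (628 + 391/277) + 96628 = 174347/277 + 96628 = 26940303/277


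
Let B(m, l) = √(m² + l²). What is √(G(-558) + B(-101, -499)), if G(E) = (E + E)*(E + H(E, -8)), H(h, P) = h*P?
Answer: √(-4359096 + √259202) ≈ 2087.7*I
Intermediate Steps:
H(h, P) = P*h
G(E) = -14*E² (G(E) = (E + E)*(E - 8*E) = (2*E)*(-7*E) = -14*E²)
B(m, l) = √(l² + m²)
√(G(-558) + B(-101, -499)) = √(-14*(-558)² + √((-499)² + (-101)²)) = √(-14*311364 + √(249001 + 10201)) = √(-4359096 + √259202)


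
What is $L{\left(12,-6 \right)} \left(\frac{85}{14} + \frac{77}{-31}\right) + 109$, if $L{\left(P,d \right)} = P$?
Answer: $\frac{32995}{217} \approx 152.05$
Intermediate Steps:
$L{\left(12,-6 \right)} \left(\frac{85}{14} + \frac{77}{-31}\right) + 109 = 12 \left(\frac{85}{14} + \frac{77}{-31}\right) + 109 = 12 \left(85 \cdot \frac{1}{14} + 77 \left(- \frac{1}{31}\right)\right) + 109 = 12 \left(\frac{85}{14} - \frac{77}{31}\right) + 109 = 12 \cdot \frac{1557}{434} + 109 = \frac{9342}{217} + 109 = \frac{32995}{217}$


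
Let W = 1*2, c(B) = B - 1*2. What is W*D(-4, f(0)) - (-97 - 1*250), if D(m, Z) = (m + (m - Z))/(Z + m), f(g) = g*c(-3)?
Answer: 351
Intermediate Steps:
c(B) = -2 + B (c(B) = B - 2 = -2 + B)
f(g) = -5*g (f(g) = g*(-2 - 3) = g*(-5) = -5*g)
D(m, Z) = (-Z + 2*m)/(Z + m)
W = 2
W*D(-4, f(0)) - (-97 - 1*250) = 2*((-(-5)*0 + 2*(-4))/(-5*0 - 4)) - (-97 - 1*250) = 2*((-1*0 - 8)/(0 - 4)) - (-97 - 250) = 2*((0 - 8)/(-4)) - 1*(-347) = 2*(-1/4*(-8)) + 347 = 2*2 + 347 = 4 + 347 = 351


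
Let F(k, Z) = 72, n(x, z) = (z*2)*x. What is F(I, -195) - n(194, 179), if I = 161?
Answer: -69380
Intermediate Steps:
n(x, z) = 2*x*z (n(x, z) = (2*z)*x = 2*x*z)
F(I, -195) - n(194, 179) = 72 - 2*194*179 = 72 - 1*69452 = 72 - 69452 = -69380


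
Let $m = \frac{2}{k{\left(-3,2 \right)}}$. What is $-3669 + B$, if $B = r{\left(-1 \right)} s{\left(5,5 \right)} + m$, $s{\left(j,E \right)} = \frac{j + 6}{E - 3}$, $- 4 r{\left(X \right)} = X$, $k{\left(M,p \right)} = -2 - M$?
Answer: $- \frac{29325}{8} \approx -3665.6$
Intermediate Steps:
$r{\left(X \right)} = - \frac{X}{4}$
$s{\left(j,E \right)} = \frac{6 + j}{-3 + E}$
$m = 2$ ($m = \frac{2}{-2 - -3} = \frac{2}{-2 + 3} = \frac{2}{1} = 2 \cdot 1 = 2$)
$B = \frac{27}{8}$ ($B = \left(- \frac{1}{4}\right) \left(-1\right) \frac{6 + 5}{-3 + 5} + 2 = \frac{\frac{1}{2} \cdot 11}{4} + 2 = \frac{1}{4} \cdot \frac{11}{2} + 2 = \frac{11}{8} + 2 = \frac{27}{8} \approx 3.375$)
$-3669 + B = -3669 + \frac{27}{8} = - \frac{29325}{8}$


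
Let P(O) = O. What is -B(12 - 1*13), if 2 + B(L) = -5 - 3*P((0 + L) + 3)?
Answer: 13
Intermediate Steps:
B(L) = -16 - 3*L (B(L) = -2 + (-5 - 3*((0 + L) + 3)) = -2 + (-5 - 3*(L + 3)) = -2 + (-5 - 3*(3 + L)) = -2 + (-5 + (-9 - 3*L)) = -2 + (-14 - 3*L) = -16 - 3*L)
-B(12 - 1*13) = -(-16 - 3*(12 - 1*13)) = -(-16 - 3*(12 - 13)) = -(-16 - 3*(-1)) = -(-16 + 3) = -1*(-13) = 13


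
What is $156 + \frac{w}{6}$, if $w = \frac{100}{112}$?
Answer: $\frac{26233}{168} \approx 156.15$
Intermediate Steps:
$w = \frac{25}{28}$ ($w = 100 \cdot \frac{1}{112} = \frac{25}{28} \approx 0.89286$)
$156 + \frac{w}{6} = 156 + \frac{25}{28 \cdot 6} = 156 + \frac{25}{28} \cdot \frac{1}{6} = 156 + \frac{25}{168} = \frac{26233}{168}$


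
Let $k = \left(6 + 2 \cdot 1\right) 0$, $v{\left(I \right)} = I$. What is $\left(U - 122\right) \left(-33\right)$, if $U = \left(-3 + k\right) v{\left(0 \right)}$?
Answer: $4026$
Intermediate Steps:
$k = 0$ ($k = \left(6 + 2\right) 0 = 8 \cdot 0 = 0$)
$U = 0$ ($U = \left(-3 + 0\right) 0 = \left(-3\right) 0 = 0$)
$\left(U - 122\right) \left(-33\right) = \left(0 - 122\right) \left(-33\right) = \left(-122\right) \left(-33\right) = 4026$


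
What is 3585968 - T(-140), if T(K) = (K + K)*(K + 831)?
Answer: 3779448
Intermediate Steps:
T(K) = 2*K*(831 + K) (T(K) = (2*K)*(831 + K) = 2*K*(831 + K))
3585968 - T(-140) = 3585968 - 2*(-140)*(831 - 140) = 3585968 - 2*(-140)*691 = 3585968 - 1*(-193480) = 3585968 + 193480 = 3779448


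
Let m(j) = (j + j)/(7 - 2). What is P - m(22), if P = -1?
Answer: -49/5 ≈ -9.8000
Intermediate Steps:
m(j) = 2*j/5 (m(j) = (2*j)/5 = (2*j)*(1/5) = 2*j/5)
P - m(22) = -1 - 2*22/5 = -1 - 1*44/5 = -1 - 44/5 = -49/5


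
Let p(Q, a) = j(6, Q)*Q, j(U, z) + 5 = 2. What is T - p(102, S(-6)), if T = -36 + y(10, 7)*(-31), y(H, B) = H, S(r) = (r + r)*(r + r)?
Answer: -40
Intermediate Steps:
j(U, z) = -3 (j(U, z) = -5 + 2 = -3)
S(r) = 4*r² (S(r) = (2*r)*(2*r) = 4*r²)
p(Q, a) = -3*Q
T = -346 (T = -36 + 10*(-31) = -36 - 310 = -346)
T - p(102, S(-6)) = -346 - (-3)*102 = -346 - 1*(-306) = -346 + 306 = -40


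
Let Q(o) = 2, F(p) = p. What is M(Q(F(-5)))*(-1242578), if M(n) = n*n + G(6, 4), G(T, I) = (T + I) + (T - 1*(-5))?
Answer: -31064450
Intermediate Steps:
G(T, I) = 5 + I + 2*T (G(T, I) = (I + T) + (T + 5) = (I + T) + (5 + T) = 5 + I + 2*T)
M(n) = 21 + n² (M(n) = n*n + (5 + 4 + 2*6) = n² + (5 + 4 + 12) = n² + 21 = 21 + n²)
M(Q(F(-5)))*(-1242578) = (21 + 2²)*(-1242578) = (21 + 4)*(-1242578) = 25*(-1242578) = -31064450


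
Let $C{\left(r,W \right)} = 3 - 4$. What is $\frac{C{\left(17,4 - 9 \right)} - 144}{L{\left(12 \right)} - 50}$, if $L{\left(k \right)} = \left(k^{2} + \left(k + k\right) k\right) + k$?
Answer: $- \frac{145}{394} \approx -0.36802$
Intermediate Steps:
$C{\left(r,W \right)} = -1$ ($C{\left(r,W \right)} = 3 - 4 = -1$)
$L{\left(k \right)} = k + 3 k^{2}$ ($L{\left(k \right)} = \left(k^{2} + 2 k k\right) + k = \left(k^{2} + 2 k^{2}\right) + k = 3 k^{2} + k = k + 3 k^{2}$)
$\frac{C{\left(17,4 - 9 \right)} - 144}{L{\left(12 \right)} - 50} = \frac{-1 - 144}{12 \left(1 + 3 \cdot 12\right) - 50} = - \frac{145}{12 \left(1 + 36\right) - 50} = - \frac{145}{12 \cdot 37 - 50} = - \frac{145}{444 - 50} = - \frac{145}{394}$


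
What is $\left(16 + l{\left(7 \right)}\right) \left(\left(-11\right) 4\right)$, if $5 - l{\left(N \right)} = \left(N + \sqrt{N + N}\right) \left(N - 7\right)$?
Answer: $-924$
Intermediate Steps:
$l{\left(N \right)} = 5 - \left(-7 + N\right) \left(N + \sqrt{2} \sqrt{N}\right)$ ($l{\left(N \right)} = 5 - \left(N + \sqrt{N + N}\right) \left(N - 7\right) = 5 - \left(N + \sqrt{2 N}\right) \left(-7 + N\right) = 5 - \left(N + \sqrt{2} \sqrt{N}\right) \left(-7 + N\right) = 5 - \left(-7 + N\right) \left(N + \sqrt{2} \sqrt{N}\right)$)
$\left(16 + l{\left(7 \right)}\right) \left(\left(-11\right) 4\right) = \left(16 + \left(5 - 7^{2} + 7 \cdot 7 - \sqrt{2} \cdot 7^{\frac{3}{2}} + 7 \sqrt{2} \sqrt{7}\right)\right) \left(\left(-11\right) 4\right) = \left(16 + \left(5 - 49 + 49 - \sqrt{2} \cdot 7 \sqrt{7} + 7 \sqrt{14}\right)\right) \left(-44\right) = \left(16 + \left(5 - 49 + 49 - 7 \sqrt{14} + 7 \sqrt{14}\right)\right) \left(-44\right) = \left(16 + 5\right) \left(-44\right) = 21 \left(-44\right) = -924$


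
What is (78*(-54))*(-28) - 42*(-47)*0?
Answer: 117936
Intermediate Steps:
(78*(-54))*(-28) - 42*(-47)*0 = -4212*(-28) - (-1974)*0 = 117936 - 1*0 = 117936 + 0 = 117936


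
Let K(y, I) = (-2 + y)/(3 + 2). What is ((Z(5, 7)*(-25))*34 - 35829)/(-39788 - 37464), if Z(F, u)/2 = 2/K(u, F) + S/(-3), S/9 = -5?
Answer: 9247/11036 ≈ 0.83789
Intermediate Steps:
S = -45 (S = 9*(-5) = -45)
K(y, I) = -2/5 + y/5 (K(y, I) = (-2 + y)/5 = (-2 + y)*(1/5) = -2/5 + y/5)
Z(F, u) = 30 + 4/(-2/5 + u/5) (Z(F, u) = 2*(2/(-2/5 + u/5) - 45/(-3)) = 2*(2/(-2/5 + u/5) - 45*(-1/3)) = 2*(2/(-2/5 + u/5) + 15) = 2*(15 + 2/(-2/5 + u/5)) = 30 + 4/(-2/5 + u/5))
((Z(5, 7)*(-25))*34 - 35829)/(-39788 - 37464) = (((10*(-4 + 3*7)/(-2 + 7))*(-25))*34 - 35829)/(-39788 - 37464) = (((10*(-4 + 21)/5)*(-25))*34 - 35829)/(-77252) = (((10*(1/5)*17)*(-25))*34 - 35829)*(-1/77252) = ((34*(-25))*34 - 35829)*(-1/77252) = (-850*34 - 35829)*(-1/77252) = (-28900 - 35829)*(-1/77252) = -64729*(-1/77252) = 9247/11036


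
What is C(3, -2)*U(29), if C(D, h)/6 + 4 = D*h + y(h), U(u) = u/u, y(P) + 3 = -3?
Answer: -96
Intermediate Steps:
y(P) = -6 (y(P) = -3 - 3 = -6)
U(u) = 1
C(D, h) = -60 + 6*D*h (C(D, h) = -24 + 6*(D*h - 6) = -24 + 6*(-6 + D*h) = -24 + (-36 + 6*D*h) = -60 + 6*D*h)
C(3, -2)*U(29) = (-60 + 6*3*(-2))*1 = (-60 - 36)*1 = -96*1 = -96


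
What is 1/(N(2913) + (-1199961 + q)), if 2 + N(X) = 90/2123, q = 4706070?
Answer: 2123/7443465251 ≈ 2.8522e-7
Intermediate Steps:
N(X) = -4156/2123 (N(X) = -2 + 90/2123 = -4156/2123)
1/(N(2913) + (-1199961 + q)) = 1/(-4156/2123 + (-1199961 + 4706070)) = 1/(-4156/2123 + 3506109) = 1/(7443465251/2123) = 2123/7443465251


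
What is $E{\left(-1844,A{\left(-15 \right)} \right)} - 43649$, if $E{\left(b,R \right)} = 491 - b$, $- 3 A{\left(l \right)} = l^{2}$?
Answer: $-41314$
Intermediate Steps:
$A{\left(l \right)} = - \frac{l^{2}}{3}$
$E{\left(-1844,A{\left(-15 \right)} \right)} - 43649 = \left(491 - -1844\right) - 43649 = \left(491 + 1844\right) - 43649 = 2335 - 43649 = -41314$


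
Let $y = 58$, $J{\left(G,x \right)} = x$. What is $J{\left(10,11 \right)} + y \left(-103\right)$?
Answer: $-5963$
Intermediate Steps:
$J{\left(10,11 \right)} + y \left(-103\right) = 11 + 58 \left(-103\right) = 11 - 5974 = -5963$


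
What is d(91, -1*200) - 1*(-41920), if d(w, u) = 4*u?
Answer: 41120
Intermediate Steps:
d(91, -1*200) - 1*(-41920) = 4*(-1*200) - 1*(-41920) = 4*(-200) + 41920 = -800 + 41920 = 41120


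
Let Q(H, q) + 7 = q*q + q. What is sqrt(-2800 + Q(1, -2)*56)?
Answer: 2*I*sqrt(770) ≈ 55.498*I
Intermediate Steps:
Q(H, q) = -7 + q + q**2 (Q(H, q) = -7 + (q*q + q) = -7 + (q**2 + q) = -7 + (q + q**2) = -7 + q + q**2)
sqrt(-2800 + Q(1, -2)*56) = sqrt(-2800 + (-7 - 2 + (-2)**2)*56) = sqrt(-2800 + (-7 - 2 + 4)*56) = sqrt(-2800 - 5*56) = sqrt(-2800 - 280) = sqrt(-3080) = 2*I*sqrt(770)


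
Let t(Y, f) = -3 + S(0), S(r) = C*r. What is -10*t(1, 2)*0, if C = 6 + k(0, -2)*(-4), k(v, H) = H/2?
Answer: 0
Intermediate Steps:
k(v, H) = H/2 (k(v, H) = H*(1/2) = H/2)
C = 10 (C = 6 + ((1/2)*(-2))*(-4) = 6 - 1*(-4) = 6 + 4 = 10)
S(r) = 10*r
t(Y, f) = -3 (t(Y, f) = -3 + 10*0 = -3 + 0 = -3)
-10*t(1, 2)*0 = -10*(-3)*0 = 30*0 = 0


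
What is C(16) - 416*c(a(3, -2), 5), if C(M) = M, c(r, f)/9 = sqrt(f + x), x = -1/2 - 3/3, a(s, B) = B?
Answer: 16 - 1872*sqrt(14) ≈ -6988.4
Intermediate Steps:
x = -3/2 (x = -1*1/2 - 3*1/3 = -1/2 - 1 = -3/2 ≈ -1.5000)
c(r, f) = 9*sqrt(-3/2 + f) (c(r, f) = 9*sqrt(f - 3/2) = 9*sqrt(-3/2 + f))
C(16) - 416*c(a(3, -2), 5) = 16 - 1872*sqrt(-6 + 4*5) = 16 - 1872*sqrt(-6 + 20) = 16 - 1872*sqrt(14)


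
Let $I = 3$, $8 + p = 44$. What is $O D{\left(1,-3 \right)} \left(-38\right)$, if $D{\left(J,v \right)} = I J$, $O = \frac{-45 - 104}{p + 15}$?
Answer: $\frac{5662}{17} \approx 333.06$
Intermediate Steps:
$p = 36$ ($p = -8 + 44 = 36$)
$O = - \frac{149}{51}$ ($O = \frac{-45 - 104}{36 + 15} = - \frac{149}{51} \approx -2.9216$)
$D{\left(J,v \right)} = 3 J$
$O D{\left(1,-3 \right)} \left(-38\right) = - \frac{149 \cdot 3 \cdot 1 \left(-38\right)}{51} = - \frac{149 \cdot 3 \left(-38\right)}{51} = \left(- \frac{149}{51}\right) \left(-114\right) = \frac{5662}{17}$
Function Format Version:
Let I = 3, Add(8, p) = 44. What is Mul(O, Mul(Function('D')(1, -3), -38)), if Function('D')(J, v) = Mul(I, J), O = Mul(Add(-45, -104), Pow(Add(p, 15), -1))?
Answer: Rational(5662, 17) ≈ 333.06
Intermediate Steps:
p = 36 (p = Add(-8, 44) = 36)
O = Rational(-149, 51) (O = Mul(Add(-45, -104), Pow(Add(36, 15), -1)) = Mul(-149, Pow(51, -1)) = Mul(-149, Rational(1, 51)) = Rational(-149, 51) ≈ -2.9216)
Function('D')(J, v) = Mul(3, J)
Mul(O, Mul(Function('D')(1, -3), -38)) = Mul(Rational(-149, 51), Mul(Mul(3, 1), -38)) = Mul(Rational(-149, 51), Mul(3, -38)) = Mul(Rational(-149, 51), -114) = Rational(5662, 17)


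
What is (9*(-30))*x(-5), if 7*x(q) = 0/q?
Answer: 0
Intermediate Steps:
x(q) = 0 (x(q) = (0/q)/7 = (⅐)*0 = 0)
(9*(-30))*x(-5) = (9*(-30))*0 = -270*0 = 0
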